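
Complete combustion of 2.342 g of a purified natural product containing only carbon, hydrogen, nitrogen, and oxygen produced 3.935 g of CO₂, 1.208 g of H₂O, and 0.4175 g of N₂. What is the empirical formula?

C6H9N2O3

mol C = 3.935 g CO₂ ÷ 44.009 g/mol = 0.089414 mol
mol H = 2 × 1.208 g H₂O ÷ 18.015 g/mol = 0.13411 mol
mol N = 2 × 0.4175 g N₂ ÷ 28.014 g/mol = 0.029807 mol
mass O = 2.342 − (1.0739 + 0.13518 + 0.41750) = 0.71537 g → mol O = 0.71537 ÷ 15.999 = 0.044713 mol
Divide by the smallest (0.029807 mol): C 3.000, H 4.499, N 1.000, O 1.500
Multiplying each by 2 gives whole numbers: C 6.00, H 9.00, N 2.00, O 3.00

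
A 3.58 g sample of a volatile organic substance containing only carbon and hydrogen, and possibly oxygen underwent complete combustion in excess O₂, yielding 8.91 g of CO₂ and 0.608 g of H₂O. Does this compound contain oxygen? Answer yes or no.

mol C = 8.91 g CO₂ ÷ 44.009 g/mol = 0.2025 mol
mol H = 2 × 0.608 g H₂O ÷ 18.015 g/mol = 0.06750 mol
C and H account for only 2.500 g of the 3.58 g sample; the remaining 1.080 g must be oxygen.

yes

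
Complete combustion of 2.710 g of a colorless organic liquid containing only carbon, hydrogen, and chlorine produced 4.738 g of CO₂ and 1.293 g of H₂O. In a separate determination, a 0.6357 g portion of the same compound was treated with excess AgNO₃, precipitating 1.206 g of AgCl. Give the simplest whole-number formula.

C3H4Cl

mol C = 4.738 g CO₂ ÷ 44.009 g/mol = 0.10766 mol
mol H = 2 × 1.293 g H₂O ÷ 18.015 g/mol = 0.14355 mol
From the AgCl data: mol Cl per gram of compound = (1.206 ÷ 143.318) ÷ 0.6357 = 0.013237 mol/g, so in the 2.710 g combustion sample mol Cl = 0.035873 mol
Divide by the smallest (0.035873 mol): C 3.001, H 4.002, Cl 1.000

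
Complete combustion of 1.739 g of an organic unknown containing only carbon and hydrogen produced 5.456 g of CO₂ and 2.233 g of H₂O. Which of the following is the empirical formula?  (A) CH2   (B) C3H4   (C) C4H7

mol C = 5.456 g CO₂ ÷ 44.009 g/mol = 0.12397 mol
mol H = 2 × 2.233 g H₂O ÷ 18.015 g/mol = 0.24790 mol
Divide by the smallest (0.12397 mol): C 1.000, H 2.000

(A) CH2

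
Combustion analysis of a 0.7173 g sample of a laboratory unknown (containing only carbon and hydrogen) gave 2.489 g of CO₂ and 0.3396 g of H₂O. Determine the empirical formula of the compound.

mol C = 2.489 g CO₂ ÷ 44.009 g/mol = 0.056557 mol
mol H = 2 × 0.3396 g H₂O ÷ 18.015 g/mol = 0.037702 mol
Divide by the smallest (0.037702 mol): C 1.500, H 1.000
Multiplying each by 2 gives whole numbers: C 3.00, H 2.00

C3H2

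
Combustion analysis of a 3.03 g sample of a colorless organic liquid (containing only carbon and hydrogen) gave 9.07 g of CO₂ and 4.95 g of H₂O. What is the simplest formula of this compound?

C3H8

mol C = 9.07 g CO₂ ÷ 44.009 g/mol = 0.2061 mol
mol H = 2 × 4.95 g H₂O ÷ 18.015 g/mol = 0.5495 mol
Divide by the smallest (0.2061 mol): C 1.000, H 2.666
Multiplying each by 3 gives whole numbers: C 3.00, H 8.00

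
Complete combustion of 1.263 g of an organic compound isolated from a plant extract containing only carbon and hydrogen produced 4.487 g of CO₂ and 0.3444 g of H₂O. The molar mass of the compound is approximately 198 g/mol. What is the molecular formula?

C16H6

mol C = 4.487 g CO₂ ÷ 44.009 g/mol = 0.10196 mol
mol H = 2 × 0.3444 g H₂O ÷ 18.015 g/mol = 0.038235 mol
Divide by the smallest (0.038235 mol): C 2.667, H 1.000
Multiplying each by 3 gives whole numbers: C 8.00, H 3.00
Empirical formula: C8H3
Empirical-formula mass = 99.11 g/mol; 198 ÷ 99.11 ≈ 2, so the molecular formula is C16H6.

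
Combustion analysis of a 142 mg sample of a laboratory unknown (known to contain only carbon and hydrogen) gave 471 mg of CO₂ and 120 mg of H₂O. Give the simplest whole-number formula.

mol C = 0.471 g CO₂ ÷ 44.009 g/mol = 0.01070 mol
mol H = 2 × 0.120 g H₂O ÷ 18.015 g/mol = 0.01332 mol
Divide by the smallest (0.01070 mol): C 1.000, H 1.245
Multiplying each by 4 gives whole numbers: C 4.00, H 4.98

C4H5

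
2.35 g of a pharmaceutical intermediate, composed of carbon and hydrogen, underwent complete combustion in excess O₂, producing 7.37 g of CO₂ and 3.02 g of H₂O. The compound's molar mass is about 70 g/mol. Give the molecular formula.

mol C = 7.37 g CO₂ ÷ 44.009 g/mol = 0.1675 mol
mol H = 2 × 3.02 g H₂O ÷ 18.015 g/mol = 0.3353 mol
Divide by the smallest (0.1675 mol): C 1.000, H 2.002
Empirical formula: CH2
Empirical-formula mass = 14.03 g/mol; 70 ÷ 14.03 ≈ 5, so the molecular formula is C5H10.

C5H10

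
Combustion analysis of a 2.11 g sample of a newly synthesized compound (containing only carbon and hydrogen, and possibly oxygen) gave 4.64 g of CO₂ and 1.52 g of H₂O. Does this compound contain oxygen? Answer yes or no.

mol C = 4.64 g CO₂ ÷ 44.009 g/mol = 0.1054 mol
mol H = 2 × 1.52 g H₂O ÷ 18.015 g/mol = 0.1687 mol
C and H account for only 1.436 g of the 2.11 g sample; the remaining 0.6735 g must be oxygen.

yes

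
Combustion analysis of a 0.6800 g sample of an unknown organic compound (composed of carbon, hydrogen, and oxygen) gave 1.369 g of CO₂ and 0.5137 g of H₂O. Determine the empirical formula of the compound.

mol C = 1.369 g CO₂ ÷ 44.009 g/mol = 0.031107 mol
mol H = 2 × 0.5137 g H₂O ÷ 18.015 g/mol = 0.057030 mol
mass O = 0.6800 − (0.37363 + 0.057486) = 0.24888 g → mol O = 0.24888 ÷ 15.999 = 0.015556 mol
Divide by the smallest (0.015556 mol): C 2.000, H 3.666, O 1.000
Multiplying each by 3 gives whole numbers: C 6.00, H 11.00, O 3.00

C6H11O3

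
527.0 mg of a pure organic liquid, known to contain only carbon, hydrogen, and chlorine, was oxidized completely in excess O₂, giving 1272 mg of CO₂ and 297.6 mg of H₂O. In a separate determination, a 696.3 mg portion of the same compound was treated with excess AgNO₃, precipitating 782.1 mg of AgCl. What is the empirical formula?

C7H8Cl

mol C = 1.272 g CO₂ ÷ 44.009 g/mol = 0.028903 mol
mol H = 2 × 0.2976 g H₂O ÷ 18.015 g/mol = 0.033039 mol
From the AgCl data: mol Cl per gram of compound = (0.7821 ÷ 143.318) ÷ 0.6963 = 0.0078373 mol/g, so in the 0.5270 g combustion sample mol Cl = 0.0041302 mol
Divide by the smallest (0.0041302 mol): C 6.998, H 7.999, Cl 1.000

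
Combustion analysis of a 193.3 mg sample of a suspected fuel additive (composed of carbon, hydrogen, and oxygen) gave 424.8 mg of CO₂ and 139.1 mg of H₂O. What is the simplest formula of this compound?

C5H8O2

mol C = 0.4248 g CO₂ ÷ 44.009 g/mol = 0.0096526 mol
mol H = 2 × 0.1391 g H₂O ÷ 18.015 g/mol = 0.015443 mol
mass O = 0.1933 − (0.11594 + 0.015566) = 0.061797 g → mol O = 0.061797 ÷ 15.999 = 0.0038625 mol
Divide by the smallest (0.0038625 mol): C 2.499, H 3.998, O 1.000
Multiplying each by 2 gives whole numbers: C 5.00, H 8.00, O 2.00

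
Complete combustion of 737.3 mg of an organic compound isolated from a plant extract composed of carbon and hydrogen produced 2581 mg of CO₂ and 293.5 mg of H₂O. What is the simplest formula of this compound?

mol C = 2.581 g CO₂ ÷ 44.009 g/mol = 0.058647 mol
mol H = 2 × 0.2935 g H₂O ÷ 18.015 g/mol = 0.032584 mol
Divide by the smallest (0.032584 mol): C 1.800, H 1.000
Multiplying each by 5 gives whole numbers: C 9.00, H 5.00

C9H5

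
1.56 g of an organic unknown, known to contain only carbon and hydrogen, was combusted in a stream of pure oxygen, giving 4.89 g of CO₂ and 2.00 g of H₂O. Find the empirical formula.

mol C = 4.89 g CO₂ ÷ 44.009 g/mol = 0.1111 mol
mol H = 2 × 2.00 g H₂O ÷ 18.015 g/mol = 0.2220 mol
Divide by the smallest (0.1111 mol): C 1.000, H 1.998

CH2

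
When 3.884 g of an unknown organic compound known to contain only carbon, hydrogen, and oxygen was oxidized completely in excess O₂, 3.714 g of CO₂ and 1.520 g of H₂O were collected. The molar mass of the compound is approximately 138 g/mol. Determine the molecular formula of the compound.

C3H6O6

mol C = 3.714 g CO₂ ÷ 44.009 g/mol = 0.084392 mol
mol H = 2 × 1.520 g H₂O ÷ 18.015 g/mol = 0.16875 mol
mass O = 3.884 − (1.0136 + 0.17010) = 2.7003 g → mol O = 2.7003 ÷ 15.999 = 0.16878 mol
Divide by the smallest (0.084392 mol): C 1.000, H 2.000, O 2.000
Empirical formula: CH2O2
Empirical-formula mass = 46.02 g/mol; 138 ÷ 46.02 ≈ 3, so the molecular formula is C3H6O6.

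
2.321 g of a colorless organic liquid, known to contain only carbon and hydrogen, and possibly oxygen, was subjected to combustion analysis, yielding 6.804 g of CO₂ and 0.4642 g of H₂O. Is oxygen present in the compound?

yes

mol C = 6.804 g CO₂ ÷ 44.009 g/mol = 0.15460 mol
mol H = 2 × 0.4642 g H₂O ÷ 18.015 g/mol = 0.051535 mol
C and H account for only 1.9089 g of the 2.321 g sample; the remaining 0.41210 g must be oxygen.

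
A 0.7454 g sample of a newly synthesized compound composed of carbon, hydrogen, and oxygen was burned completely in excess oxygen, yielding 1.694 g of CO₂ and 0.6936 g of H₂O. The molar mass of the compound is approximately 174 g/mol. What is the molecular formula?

mol C = 1.694 g CO₂ ÷ 44.009 g/mol = 0.038492 mol
mol H = 2 × 0.6936 g H₂O ÷ 18.015 g/mol = 0.077002 mol
mass O = 0.7454 − (0.46233 + 0.077619) = 0.20545 g → mol O = 0.20545 ÷ 15.999 = 0.012842 mol
Divide by the smallest (0.012842 mol): C 2.997, H 5.996, O 1.000
Empirical formula: C3H6O
Empirical-formula mass = 58.08 g/mol; 174 ÷ 58.08 ≈ 3, so the molecular formula is C9H18O3.

C9H18O3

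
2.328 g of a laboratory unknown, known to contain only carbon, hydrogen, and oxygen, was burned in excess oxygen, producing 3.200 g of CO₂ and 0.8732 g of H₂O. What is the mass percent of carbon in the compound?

37.51%

mol C = 3.200 g CO₂ ÷ 44.009 g/mol = 0.072712 mol
mol H = 2 × 0.8732 g H₂O ÷ 18.015 g/mol = 0.096941 mol
mass O = 2.328 − (0.87335 + 0.097717) = 1.3569 g → mol O = 1.3569 ÷ 15.999 = 0.084814 mol
mass % C = 0.87335 g ÷ 2.328 g × 100%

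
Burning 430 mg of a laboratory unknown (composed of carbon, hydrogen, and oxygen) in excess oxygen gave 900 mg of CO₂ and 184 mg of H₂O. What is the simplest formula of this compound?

C2H2O

mol C = 0.900 g CO₂ ÷ 44.009 g/mol = 0.02045 mol
mol H = 2 × 0.184 g H₂O ÷ 18.015 g/mol = 0.02043 mol
mass O = 0.430 − (0.2456 + 0.02059) = 0.1638 g → mol O = 0.1638 ÷ 15.999 = 0.01024 mol
Divide by the smallest (0.01024 mol): C 1.998, H 1.995, O 1.000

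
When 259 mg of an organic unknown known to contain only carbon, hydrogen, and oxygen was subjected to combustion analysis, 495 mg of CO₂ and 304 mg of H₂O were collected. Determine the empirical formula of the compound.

C2H6O

mol C = 0.495 g CO₂ ÷ 44.009 g/mol = 0.01125 mol
mol H = 2 × 0.304 g H₂O ÷ 18.015 g/mol = 0.03375 mol
mass O = 0.259 − (0.1351 + 0.03402) = 0.08988 g → mol O = 0.08988 ÷ 15.999 = 0.005618 mol
Divide by the smallest (0.005618 mol): C 2.002, H 6.007, O 1.000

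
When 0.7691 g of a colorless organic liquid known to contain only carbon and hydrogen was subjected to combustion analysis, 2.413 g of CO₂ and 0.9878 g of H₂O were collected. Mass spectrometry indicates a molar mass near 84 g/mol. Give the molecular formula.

mol C = 2.413 g CO₂ ÷ 44.009 g/mol = 0.054830 mol
mol H = 2 × 0.9878 g H₂O ÷ 18.015 g/mol = 0.10966 mol
Divide by the smallest (0.054830 mol): C 1.000, H 2.000
Empirical formula: CH2
Empirical-formula mass = 14.03 g/mol; 84 ÷ 14.03 ≈ 6, so the molecular formula is C6H12.

C6H12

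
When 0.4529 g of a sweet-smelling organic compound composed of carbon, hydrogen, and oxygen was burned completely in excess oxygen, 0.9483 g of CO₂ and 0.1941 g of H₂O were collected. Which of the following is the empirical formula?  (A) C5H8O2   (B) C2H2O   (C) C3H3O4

(B) C2H2O

mol C = 0.9483 g CO₂ ÷ 44.009 g/mol = 0.021548 mol
mol H = 2 × 0.1941 g H₂O ÷ 18.015 g/mol = 0.021549 mol
mass O = 0.4529 − (0.25881 + 0.021721) = 0.17237 g → mol O = 0.17237 ÷ 15.999 = 0.010774 mol
Divide by the smallest (0.010774 mol): C 2.000, H 2.000, O 1.000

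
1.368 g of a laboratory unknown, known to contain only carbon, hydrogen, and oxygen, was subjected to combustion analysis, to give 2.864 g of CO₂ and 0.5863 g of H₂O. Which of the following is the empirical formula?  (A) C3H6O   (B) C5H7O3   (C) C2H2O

(C) C2H2O

mol C = 2.864 g CO₂ ÷ 44.009 g/mol = 0.065078 mol
mol H = 2 × 0.5863 g H₂O ÷ 18.015 g/mol = 0.065090 mol
mass O = 1.368 − (0.78165 + 0.065611) = 0.52074 g → mol O = 0.52074 ÷ 15.999 = 0.032548 mol
Divide by the smallest (0.032548 mol): C 1.999, H 2.000, O 1.000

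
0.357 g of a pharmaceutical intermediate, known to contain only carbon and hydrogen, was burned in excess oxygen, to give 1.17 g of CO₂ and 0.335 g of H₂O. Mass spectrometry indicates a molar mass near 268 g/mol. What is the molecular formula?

mol C = 1.17 g CO₂ ÷ 44.009 g/mol = 0.02659 mol
mol H = 2 × 0.335 g H₂O ÷ 18.015 g/mol = 0.03719 mol
Divide by the smallest (0.02659 mol): C 1.000, H 1.399
Multiplying each by 5 gives whole numbers: C 5.00, H 6.99
Empirical formula: C5H7
Empirical-formula mass = 67.11 g/mol; 268 ÷ 67.11 ≈ 4, so the molecular formula is C20H28.

C20H28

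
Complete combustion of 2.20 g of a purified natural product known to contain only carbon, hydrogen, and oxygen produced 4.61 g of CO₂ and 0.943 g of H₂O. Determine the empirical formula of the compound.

C2H2O

mol C = 4.61 g CO₂ ÷ 44.009 g/mol = 0.1048 mol
mol H = 2 × 0.943 g H₂O ÷ 18.015 g/mol = 0.1047 mol
mass O = 2.20 − (1.258 + 0.1055) = 0.8363 g → mol O = 0.8363 ÷ 15.999 = 0.05227 mol
Divide by the smallest (0.05227 mol): C 2.004, H 2.003, O 1.000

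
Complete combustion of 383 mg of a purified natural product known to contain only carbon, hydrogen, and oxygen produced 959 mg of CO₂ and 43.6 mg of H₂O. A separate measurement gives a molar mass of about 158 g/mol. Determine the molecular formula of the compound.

mol C = 0.959 g CO₂ ÷ 44.009 g/mol = 0.02179 mol
mol H = 2 × 0.0436 g H₂O ÷ 18.015 g/mol = 0.004840 mol
mass O = 0.383 − (0.2617 + 0.004879) = 0.1164 g → mol O = 0.1164 ÷ 15.999 = 0.007275 mol
Divide by the smallest (0.004840 mol): C 4.502, H 1.000, O 1.503
Multiplying each by 2 gives whole numbers: C 9.00, H 2.00, O 3.01
Empirical formula: C9H2O3
Empirical-formula mass = 158.11 g/mol; 158 ÷ 158.11 ≈ 1, so the molecular formula is C9H2O3.

C9H2O3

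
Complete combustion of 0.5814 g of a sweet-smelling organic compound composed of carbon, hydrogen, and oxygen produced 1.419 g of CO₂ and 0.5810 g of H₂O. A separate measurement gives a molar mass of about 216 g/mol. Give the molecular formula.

mol C = 1.419 g CO₂ ÷ 44.009 g/mol = 0.032243 mol
mol H = 2 × 0.5810 g H₂O ÷ 18.015 g/mol = 0.064502 mol
mass O = 0.5814 − (0.38728 + 0.065018) = 0.12911 g → mol O = 0.12911 ÷ 15.999 = 0.0080697 mol
Divide by the smallest (0.0080697 mol): C 3.996, H 7.993, O 1.000
Empirical formula: C4H8O
Empirical-formula mass = 72.11 g/mol; 216 ÷ 72.11 ≈ 3, so the molecular formula is C12H24O3.

C12H24O3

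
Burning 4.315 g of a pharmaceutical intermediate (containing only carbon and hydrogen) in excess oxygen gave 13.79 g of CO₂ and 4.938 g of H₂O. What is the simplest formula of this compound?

mol C = 13.79 g CO₂ ÷ 44.009 g/mol = 0.31334 mol
mol H = 2 × 4.938 g H₂O ÷ 18.015 g/mol = 0.54821 mol
Divide by the smallest (0.31334 mol): C 1.000, H 1.750
Multiplying each by 4 gives whole numbers: C 4.00, H 7.00

C4H7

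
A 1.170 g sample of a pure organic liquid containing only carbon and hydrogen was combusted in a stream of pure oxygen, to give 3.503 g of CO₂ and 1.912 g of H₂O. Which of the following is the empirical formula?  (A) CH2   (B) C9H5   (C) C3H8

mol C = 3.503 g CO₂ ÷ 44.009 g/mol = 0.079597 mol
mol H = 2 × 1.912 g H₂O ÷ 18.015 g/mol = 0.21227 mol
Divide by the smallest (0.079597 mol): C 1.000, H 2.667
Multiplying each by 3 gives whole numbers: C 3.00, H 8.00

(C) C3H8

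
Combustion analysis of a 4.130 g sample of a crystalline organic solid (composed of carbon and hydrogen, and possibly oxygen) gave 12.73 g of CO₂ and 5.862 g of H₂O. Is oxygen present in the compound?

mol C = 12.73 g CO₂ ÷ 44.009 g/mol = 0.28926 mol
mol H = 2 × 5.862 g H₂O ÷ 18.015 g/mol = 0.65079 mol
C and H together account for 4.1303 g — essentially the entire 4.130 g sample — so the compound contains no oxygen.

no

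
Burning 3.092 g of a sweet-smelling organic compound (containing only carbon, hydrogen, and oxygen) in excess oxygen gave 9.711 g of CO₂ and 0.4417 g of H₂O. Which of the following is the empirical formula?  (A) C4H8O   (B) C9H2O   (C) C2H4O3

(B) C9H2O

mol C = 9.711 g CO₂ ÷ 44.009 g/mol = 0.22066 mol
mol H = 2 × 0.4417 g H₂O ÷ 18.015 g/mol = 0.049037 mol
mass O = 3.092 − (2.6503 + 0.049429) = 0.39223 g → mol O = 0.39223 ÷ 15.999 = 0.024516 mol
Divide by the smallest (0.024516 mol): C 9.001, H 2.000, O 1.000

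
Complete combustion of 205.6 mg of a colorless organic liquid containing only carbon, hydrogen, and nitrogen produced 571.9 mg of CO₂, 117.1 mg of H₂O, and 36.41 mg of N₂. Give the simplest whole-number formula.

mol C = 0.5719 g CO₂ ÷ 44.009 g/mol = 0.012995 mol
mol H = 2 × 0.1171 g H₂O ÷ 18.015 g/mol = 0.013000 mol
mol N = 2 × 0.03641 g N₂ ÷ 28.014 g/mol = 0.0025994 mol
Divide by the smallest (0.0025994 mol): C 4.999, H 5.001, N 1.000

C5H5N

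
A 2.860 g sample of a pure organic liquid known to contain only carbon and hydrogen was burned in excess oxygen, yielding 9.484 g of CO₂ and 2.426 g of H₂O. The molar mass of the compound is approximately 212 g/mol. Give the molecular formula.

mol C = 9.484 g CO₂ ÷ 44.009 g/mol = 0.21550 mol
mol H = 2 × 2.426 g H₂O ÷ 18.015 g/mol = 0.26933 mol
Divide by the smallest (0.21550 mol): C 1.000, H 1.250
Multiplying each by 4 gives whole numbers: C 4.00, H 5.00
Empirical formula: C4H5
Empirical-formula mass = 53.08 g/mol; 212 ÷ 53.08 ≈ 4, so the molecular formula is C16H20.

C16H20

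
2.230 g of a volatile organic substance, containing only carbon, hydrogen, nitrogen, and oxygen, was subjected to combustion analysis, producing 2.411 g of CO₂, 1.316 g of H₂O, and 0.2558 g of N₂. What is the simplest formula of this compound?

C3H8NO4

mol C = 2.411 g CO₂ ÷ 44.009 g/mol = 0.054784 mol
mol H = 2 × 1.316 g H₂O ÷ 18.015 g/mol = 0.14610 mol
mol N = 2 × 0.2558 g N₂ ÷ 28.014 g/mol = 0.018262 mol
mass O = 2.230 − (0.65801 + 0.14727 + 0.25580) = 1.1689 g → mol O = 1.1689 ÷ 15.999 = 0.073062 mol
Divide by the smallest (0.018262 mol): C 3.000, H 8.000, N 1.000, O 4.001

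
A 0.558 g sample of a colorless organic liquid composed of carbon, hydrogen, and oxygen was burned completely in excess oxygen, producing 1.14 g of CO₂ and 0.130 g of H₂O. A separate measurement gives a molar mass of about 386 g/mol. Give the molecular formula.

C18H10O10

mol C = 1.14 g CO₂ ÷ 44.009 g/mol = 0.02590 mol
mol H = 2 × 0.130 g H₂O ÷ 18.015 g/mol = 0.01443 mol
mass O = 0.558 − (0.3111 + 0.01455) = 0.2323 g → mol O = 0.2323 ÷ 15.999 = 0.01452 mol
Divide by the smallest (0.01443 mol): C 1.795, H 1.000, O 1.006
Multiplying each by 5 gives whole numbers: C 8.97, H 5.00, O 5.03
Empirical formula: C9H5O5
Empirical-formula mass = 193.13 g/mol; 386 ÷ 193.13 ≈ 2, so the molecular formula is C18H10O10.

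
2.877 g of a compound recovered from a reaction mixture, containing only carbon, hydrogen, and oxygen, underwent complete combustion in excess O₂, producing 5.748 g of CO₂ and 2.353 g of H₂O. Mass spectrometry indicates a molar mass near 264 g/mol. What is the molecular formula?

C12H24O6

mol C = 5.748 g CO₂ ÷ 44.009 g/mol = 0.13061 mol
mol H = 2 × 2.353 g H₂O ÷ 18.015 g/mol = 0.26123 mol
mass O = 2.877 − (1.5688 + 0.26332) = 1.0449 g → mol O = 1.0449 ÷ 15.999 = 0.065312 mol
Divide by the smallest (0.065312 mol): C 2.000, H 4.000, O 1.000
Empirical formula: C2H4O
Empirical-formula mass = 44.05 g/mol; 264 ÷ 44.05 ≈ 6, so the molecular formula is C12H24O6.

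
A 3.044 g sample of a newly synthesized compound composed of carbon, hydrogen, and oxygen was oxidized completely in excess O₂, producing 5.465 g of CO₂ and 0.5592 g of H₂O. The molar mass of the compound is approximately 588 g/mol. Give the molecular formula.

C24H12O18

mol C = 5.465 g CO₂ ÷ 44.009 g/mol = 0.12418 mol
mol H = 2 × 0.5592 g H₂O ÷ 18.015 g/mol = 0.062082 mol
mass O = 3.044 − (1.4915 + 0.062578) = 1.4899 g → mol O = 1.4899 ÷ 15.999 = 0.093125 mol
Divide by the smallest (0.062082 mol): C 2.000, H 1.000, O 1.500
Multiplying each by 2 gives whole numbers: C 4.00, H 2.00, O 3.00
Empirical formula: C4H2O3
Empirical-formula mass = 98.06 g/mol; 588 ÷ 98.06 ≈ 6, so the molecular formula is C24H12O18.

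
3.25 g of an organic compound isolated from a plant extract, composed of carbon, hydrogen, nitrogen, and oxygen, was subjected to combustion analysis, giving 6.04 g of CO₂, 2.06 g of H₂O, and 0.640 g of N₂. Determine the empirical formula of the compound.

mol C = 6.04 g CO₂ ÷ 44.009 g/mol = 0.1372 mol
mol H = 2 × 2.06 g H₂O ÷ 18.015 g/mol = 0.2287 mol
mol N = 2 × 0.640 g N₂ ÷ 28.014 g/mol = 0.04569 mol
mass O = 3.25 − (1.648 + 0.2305 + 0.6400) = 0.7310 g → mol O = 0.7310 ÷ 15.999 = 0.04569 mol
Divide by the smallest (0.04569 mol): C 3.004, H 5.005, N 1.000, O 1.000

C3H5NO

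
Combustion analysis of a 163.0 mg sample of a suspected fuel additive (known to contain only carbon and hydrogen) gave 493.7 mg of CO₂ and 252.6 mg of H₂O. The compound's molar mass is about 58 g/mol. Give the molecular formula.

mol C = 0.4937 g CO₂ ÷ 44.009 g/mol = 0.011218 mol
mol H = 2 × 0.2526 g H₂O ÷ 18.015 g/mol = 0.028043 mol
Divide by the smallest (0.011218 mol): C 1.000, H 2.500
Multiplying each by 2 gives whole numbers: C 2.00, H 5.00
Empirical formula: C2H5
Empirical-formula mass = 29.06 g/mol; 58 ÷ 29.06 ≈ 2, so the molecular formula is C4H10.

C4H10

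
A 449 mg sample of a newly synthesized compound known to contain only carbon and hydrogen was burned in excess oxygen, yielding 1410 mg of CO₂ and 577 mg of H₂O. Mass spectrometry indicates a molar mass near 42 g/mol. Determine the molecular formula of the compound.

mol C = 1.41 g CO₂ ÷ 44.009 g/mol = 0.03204 mol
mol H = 2 × 0.577 g H₂O ÷ 18.015 g/mol = 0.06406 mol
Divide by the smallest (0.03204 mol): C 1.000, H 1.999
Empirical formula: CH2
Empirical-formula mass = 14.03 g/mol; 42 ÷ 14.03 ≈ 3, so the molecular formula is C3H6.

C3H6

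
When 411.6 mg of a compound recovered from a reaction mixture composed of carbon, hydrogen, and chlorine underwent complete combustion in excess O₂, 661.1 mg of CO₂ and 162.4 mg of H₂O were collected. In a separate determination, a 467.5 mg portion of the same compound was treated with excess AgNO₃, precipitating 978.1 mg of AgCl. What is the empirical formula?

C5H6Cl2

mol C = 0.6611 g CO₂ ÷ 44.009 g/mol = 0.015022 mol
mol H = 2 × 0.1624 g H₂O ÷ 18.015 g/mol = 0.018029 mol
From the AgCl data: mol Cl per gram of compound = (0.9781 ÷ 143.318) ÷ 0.4675 = 0.014598 mol/g, so in the 0.4116 g combustion sample mol Cl = 0.0060086 mol
Divide by the smallest (0.0060086 mol): C 2.500, H 3.001, Cl 1.000
Multiplying each by 2 gives whole numbers: C 5.00, H 6.00, Cl 2.00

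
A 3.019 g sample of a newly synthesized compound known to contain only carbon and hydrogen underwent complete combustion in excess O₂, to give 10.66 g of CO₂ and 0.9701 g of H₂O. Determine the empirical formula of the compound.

C9H4

mol C = 10.66 g CO₂ ÷ 44.009 g/mol = 0.24222 mol
mol H = 2 × 0.9701 g H₂O ÷ 18.015 g/mol = 0.10770 mol
Divide by the smallest (0.10770 mol): C 2.249, H 1.000
Multiplying each by 4 gives whole numbers: C 9.00, H 4.00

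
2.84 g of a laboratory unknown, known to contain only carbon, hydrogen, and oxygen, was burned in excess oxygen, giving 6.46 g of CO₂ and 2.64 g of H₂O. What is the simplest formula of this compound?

C3H6O

mol C = 6.46 g CO₂ ÷ 44.009 g/mol = 0.1468 mol
mol H = 2 × 2.64 g H₂O ÷ 18.015 g/mol = 0.2931 mol
mass O = 2.84 − (1.763 + 0.2954) = 0.7815 g → mol O = 0.7815 ÷ 15.999 = 0.04885 mol
Divide by the smallest (0.04885 mol): C 3.005, H 6.000, O 1.000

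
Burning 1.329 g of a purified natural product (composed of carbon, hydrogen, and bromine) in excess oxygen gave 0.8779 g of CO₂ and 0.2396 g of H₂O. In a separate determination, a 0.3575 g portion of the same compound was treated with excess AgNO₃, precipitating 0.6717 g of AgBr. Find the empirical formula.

C3H4Br2

mol C = 0.8779 g CO₂ ÷ 44.009 g/mol = 0.019948 mol
mol H = 2 × 0.2396 g H₂O ÷ 18.015 g/mol = 0.026600 mol
From the AgBr data: mol Br per gram of compound = (0.6717 ÷ 187.772) ÷ 0.3575 = 0.010006 mol/g, so in the 1.329 g combustion sample mol Br = 0.013298 mol
Divide by the smallest (0.013298 mol): C 1.500, H 2.000, Br 1.000
Multiplying each by 2 gives whole numbers: C 3.00, H 4.00, Br 2.00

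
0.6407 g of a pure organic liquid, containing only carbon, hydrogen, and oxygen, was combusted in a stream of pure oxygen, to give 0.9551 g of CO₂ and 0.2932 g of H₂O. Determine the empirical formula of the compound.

C2H3O2

mol C = 0.9551 g CO₂ ÷ 44.009 g/mol = 0.021702 mol
mol H = 2 × 0.2932 g H₂O ÷ 18.015 g/mol = 0.032551 mol
mass O = 0.6407 − (0.26067 + 0.032811) = 0.34722 g → mol O = 0.34722 ÷ 15.999 = 0.021703 mol
Divide by the smallest (0.021702 mol): C 1.000, H 1.500, O 1.000
Multiplying each by 2 gives whole numbers: C 2.00, H 3.00, O 2.00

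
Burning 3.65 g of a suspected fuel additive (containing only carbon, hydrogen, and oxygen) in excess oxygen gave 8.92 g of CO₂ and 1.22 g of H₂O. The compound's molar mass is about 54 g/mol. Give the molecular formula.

mol C = 8.92 g CO₂ ÷ 44.009 g/mol = 0.2027 mol
mol H = 2 × 1.22 g H₂O ÷ 18.015 g/mol = 0.1354 mol
mass O = 3.65 − (2.434 + 0.1365) = 1.079 g → mol O = 1.079 ÷ 15.999 = 0.06744 mol
Divide by the smallest (0.06744 mol): C 3.005, H 2.008, O 1.000
Empirical formula: C3H2O
Empirical-formula mass = 54.05 g/mol; 54 ÷ 54.05 ≈ 1, so the molecular formula is C3H2O.

C3H2O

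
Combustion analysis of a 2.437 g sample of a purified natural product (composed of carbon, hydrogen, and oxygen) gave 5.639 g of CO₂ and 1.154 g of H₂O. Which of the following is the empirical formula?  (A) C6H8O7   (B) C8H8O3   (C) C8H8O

mol C = 5.639 g CO₂ ÷ 44.009 g/mol = 0.12813 mol
mol H = 2 × 1.154 g H₂O ÷ 18.015 g/mol = 0.12812 mol
mass O = 2.437 − (1.5390 + 0.12914) = 0.76886 g → mol O = 0.76886 ÷ 15.999 = 0.048056 mol
Divide by the smallest (0.048056 mol): C 2.666, H 2.666, O 1.000
Multiplying each by 3 gives whole numbers: C 8.00, H 8.00, O 3.00

(B) C8H8O3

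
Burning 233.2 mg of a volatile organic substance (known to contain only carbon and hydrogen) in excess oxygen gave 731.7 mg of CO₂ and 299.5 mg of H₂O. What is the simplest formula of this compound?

mol C = 0.7317 g CO₂ ÷ 44.009 g/mol = 0.016626 mol
mol H = 2 × 0.2995 g H₂O ÷ 18.015 g/mol = 0.033250 mol
Divide by the smallest (0.016626 mol): C 1.000, H 2.000

CH2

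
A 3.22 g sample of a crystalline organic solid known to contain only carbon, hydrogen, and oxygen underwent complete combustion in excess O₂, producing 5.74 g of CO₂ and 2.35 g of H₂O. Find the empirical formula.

C3H6O2

mol C = 5.74 g CO₂ ÷ 44.009 g/mol = 0.1304 mol
mol H = 2 × 2.35 g H₂O ÷ 18.015 g/mol = 0.2609 mol
mass O = 3.22 − (1.567 + 0.2630) = 1.390 g → mol O = 1.390 ÷ 15.999 = 0.08691 mol
Divide by the smallest (0.08691 mol): C 1.501, H 3.002, O 1.000
Multiplying each by 2 gives whole numbers: C 3.00, H 6.00, O 2.00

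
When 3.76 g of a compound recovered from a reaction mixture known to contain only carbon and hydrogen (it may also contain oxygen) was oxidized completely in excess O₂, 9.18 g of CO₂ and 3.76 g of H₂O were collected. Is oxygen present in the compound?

yes

mol C = 9.18 g CO₂ ÷ 44.009 g/mol = 0.2086 mol
mol H = 2 × 3.76 g H₂O ÷ 18.015 g/mol = 0.4174 mol
C and H account for only 2.926 g of the 3.76 g sample; the remaining 0.8338 g must be oxygen.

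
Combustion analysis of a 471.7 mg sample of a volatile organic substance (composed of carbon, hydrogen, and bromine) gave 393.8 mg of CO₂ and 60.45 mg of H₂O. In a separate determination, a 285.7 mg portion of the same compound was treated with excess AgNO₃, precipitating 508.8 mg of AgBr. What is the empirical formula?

mol C = 0.3938 g CO₂ ÷ 44.009 g/mol = 0.0089482 mol
mol H = 2 × 0.06045 g H₂O ÷ 18.015 g/mol = 0.0067111 mol
From the AgBr data: mol Br per gram of compound = (0.5088 ÷ 187.772) ÷ 0.2857 = 0.0094843 mol/g, so in the 0.4717 g combustion sample mol Br = 0.0044738 mol
Divide by the smallest (0.0044738 mol): C 2.000, H 1.500, Br 1.000
Multiplying each by 2 gives whole numbers: C 4.00, H 3.00, Br 2.00

C4H3Br2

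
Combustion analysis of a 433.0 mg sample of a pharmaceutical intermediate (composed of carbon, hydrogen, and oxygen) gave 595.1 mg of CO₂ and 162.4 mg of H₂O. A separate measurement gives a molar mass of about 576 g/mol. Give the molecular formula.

mol C = 0.5951 g CO₂ ÷ 44.009 g/mol = 0.013522 mol
mol H = 2 × 0.1624 g H₂O ÷ 18.015 g/mol = 0.018029 mol
mass O = 0.4330 − (0.16242 + 0.018174) = 0.25241 g → mol O = 0.25241 ÷ 15.999 = 0.015777 mol
Divide by the smallest (0.013522 mol): C 1.000, H 1.333, O 1.167
Multiplying each by 6 gives whole numbers: C 6.00, H 8.00, O 7.00
Empirical formula: C6H8O7
Empirical-formula mass = 192.12 g/mol; 576 ÷ 192.12 ≈ 3, so the molecular formula is C18H24O21.

C18H24O21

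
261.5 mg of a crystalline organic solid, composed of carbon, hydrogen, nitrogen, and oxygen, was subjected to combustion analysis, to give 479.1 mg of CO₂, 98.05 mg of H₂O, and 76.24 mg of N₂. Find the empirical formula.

mol C = 0.4791 g CO₂ ÷ 44.009 g/mol = 0.010886 mol
mol H = 2 × 0.09805 g H₂O ÷ 18.015 g/mol = 0.010885 mol
mol N = 2 × 0.07624 g N₂ ÷ 28.014 g/mol = 0.0054430 mol
mass O = 0.2615 − (0.13076 + 0.010972 + 0.076240) = 0.043531 g → mol O = 0.043531 ÷ 15.999 = 0.0027208 mol
Divide by the smallest (0.0027208 mol): C 4.001, H 4.001, N 2.000, O 1.000

C4H4N2O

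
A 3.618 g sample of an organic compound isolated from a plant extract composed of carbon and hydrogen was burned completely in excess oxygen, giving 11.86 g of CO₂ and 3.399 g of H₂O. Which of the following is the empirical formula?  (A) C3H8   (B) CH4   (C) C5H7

(C) C5H7

mol C = 11.86 g CO₂ ÷ 44.009 g/mol = 0.26949 mol
mol H = 2 × 3.399 g H₂O ÷ 18.015 g/mol = 0.37735 mol
Divide by the smallest (0.26949 mol): C 1.000, H 1.400
Multiplying each by 5 gives whole numbers: C 5.00, H 7.00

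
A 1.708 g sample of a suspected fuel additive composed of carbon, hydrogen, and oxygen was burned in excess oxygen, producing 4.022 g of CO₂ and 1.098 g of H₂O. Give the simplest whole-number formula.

mol C = 4.022 g CO₂ ÷ 44.009 g/mol = 0.091390 mol
mol H = 2 × 1.098 g H₂O ÷ 18.015 g/mol = 0.12190 mol
mass O = 1.708 − (1.0977 + 0.12287) = 0.48744 g → mol O = 0.48744 ÷ 15.999 = 0.030467 mol
Divide by the smallest (0.030467 mol): C 3.000, H 4.001, O 1.000

C3H4O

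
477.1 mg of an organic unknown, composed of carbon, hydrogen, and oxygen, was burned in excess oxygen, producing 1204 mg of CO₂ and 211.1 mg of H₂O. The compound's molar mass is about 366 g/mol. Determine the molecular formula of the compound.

C21H18O6

mol C = 1.204 g CO₂ ÷ 44.009 g/mol = 0.027358 mol
mol H = 2 × 0.2111 g H₂O ÷ 18.015 g/mol = 0.023436 mol
mass O = 0.4771 − (0.32860 + 0.023624) = 0.12488 g → mol O = 0.12488 ÷ 15.999 = 0.0078054 mol
Divide by the smallest (0.0078054 mol): C 3.505, H 3.003, O 1.000
Multiplying each by 2 gives whole numbers: C 7.01, H 6.01, O 2.00
Empirical formula: C7H6O2
Empirical-formula mass = 122.12 g/mol; 366 ÷ 122.12 ≈ 3, so the molecular formula is C21H18O6.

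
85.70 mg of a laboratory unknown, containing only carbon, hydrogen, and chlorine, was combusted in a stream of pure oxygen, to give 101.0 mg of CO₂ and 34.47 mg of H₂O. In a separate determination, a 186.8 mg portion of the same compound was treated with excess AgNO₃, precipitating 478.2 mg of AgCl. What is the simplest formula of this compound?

C3H5Cl2

mol C = 0.1010 g CO₂ ÷ 44.009 g/mol = 0.0022950 mol
mol H = 2 × 0.03447 g H₂O ÷ 18.015 g/mol = 0.0038268 mol
From the AgCl data: mol Cl per gram of compound = (0.4782 ÷ 143.318) ÷ 0.1868 = 0.017862 mol/g, so in the 0.08570 g combustion sample mol Cl = 0.0015308 mol
Divide by the smallest (0.0015308 mol): C 1.499, H 2.500, Cl 1.000
Multiplying each by 2 gives whole numbers: C 3.00, H 5.00, Cl 2.00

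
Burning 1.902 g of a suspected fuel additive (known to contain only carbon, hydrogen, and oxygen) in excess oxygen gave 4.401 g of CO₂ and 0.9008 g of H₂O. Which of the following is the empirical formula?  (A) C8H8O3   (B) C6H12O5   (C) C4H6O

(A) C8H8O3

mol C = 4.401 g CO₂ ÷ 44.009 g/mol = 0.10000 mol
mol H = 2 × 0.9008 g H₂O ÷ 18.015 g/mol = 0.10001 mol
mass O = 1.902 − (1.2011 + 0.10081) = 0.60007 g → mol O = 0.60007 ÷ 15.999 = 0.037507 mol
Divide by the smallest (0.037507 mol): C 2.666, H 2.666, O 1.000
Multiplying each by 3 gives whole numbers: C 8.00, H 8.00, O 3.00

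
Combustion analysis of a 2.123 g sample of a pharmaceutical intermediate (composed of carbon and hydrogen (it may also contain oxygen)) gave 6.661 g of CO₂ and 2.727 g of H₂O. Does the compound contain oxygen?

no

mol C = 6.661 g CO₂ ÷ 44.009 g/mol = 0.15136 mol
mol H = 2 × 2.727 g H₂O ÷ 18.015 g/mol = 0.30275 mol
C and H together account for 2.1231 g — essentially the entire 2.123 g sample — so the compound contains no oxygen.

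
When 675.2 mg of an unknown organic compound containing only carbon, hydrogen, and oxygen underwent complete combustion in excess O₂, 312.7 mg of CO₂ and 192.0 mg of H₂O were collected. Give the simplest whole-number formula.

mol C = 0.3127 g CO₂ ÷ 44.009 g/mol = 0.0071054 mol
mol H = 2 × 0.1920 g H₂O ÷ 18.015 g/mol = 0.021316 mol
mass O = 0.6752 − (0.085343 + 0.021486) = 0.56837 g → mol O = 0.56837 ÷ 15.999 = 0.035525 mol
Divide by the smallest (0.0071054 mol): C 1.000, H 3.000, O 5.000

CH3O5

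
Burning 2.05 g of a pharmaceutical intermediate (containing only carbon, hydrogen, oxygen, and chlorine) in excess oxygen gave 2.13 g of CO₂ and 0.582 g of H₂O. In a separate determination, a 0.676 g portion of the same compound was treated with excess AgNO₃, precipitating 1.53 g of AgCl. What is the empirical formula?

mol C = 2.13 g CO₂ ÷ 44.009 g/mol = 0.04840 mol
mol H = 2 × 0.582 g H₂O ÷ 18.015 g/mol = 0.06461 mol
From the AgCl data: mol Cl per gram of compound = (1.53 ÷ 143.318) ÷ 0.676 = 0.01579 mol/g, so in the 2.05 g combustion sample mol Cl = 0.03237 mol
mass O = 2.05 − (0.5813 + 0.06513 + 1.148) = 0.2559 g → mol O = 0.2559 ÷ 15.999 = 0.01599 mol
Divide by the smallest (0.01599 mol): C 3.026, H 4.040, Cl 2.024, O 1.000

C3H4Cl2O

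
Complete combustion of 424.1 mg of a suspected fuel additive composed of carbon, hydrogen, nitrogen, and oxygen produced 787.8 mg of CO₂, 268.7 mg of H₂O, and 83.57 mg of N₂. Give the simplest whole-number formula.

mol C = 0.7878 g CO₂ ÷ 44.009 g/mol = 0.017901 mol
mol H = 2 × 0.2687 g H₂O ÷ 18.015 g/mol = 0.029831 mol
mol N = 2 × 0.08357 g N₂ ÷ 28.014 g/mol = 0.0059663 mol
mass O = 0.4241 − (0.21501 + 0.030069 + 0.083570) = 0.095453 g → mol O = 0.095453 ÷ 15.999 = 0.0059662 mol
Divide by the smallest (0.0059662 mol): C 3.000, H 5.000, N 1.000, O 1.000

C3H5NO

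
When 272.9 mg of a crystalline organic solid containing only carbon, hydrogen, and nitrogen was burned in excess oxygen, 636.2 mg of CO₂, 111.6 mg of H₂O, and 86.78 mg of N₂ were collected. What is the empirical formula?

C7H6N3

mol C = 0.6362 g CO₂ ÷ 44.009 g/mol = 0.014456 mol
mol H = 2 × 0.1116 g H₂O ÷ 18.015 g/mol = 0.012390 mol
mol N = 2 × 0.08678 g N₂ ÷ 28.014 g/mol = 0.0061955 mol
Divide by the smallest (0.0061955 mol): C 2.333, H 2.000, N 1.000
Multiplying each by 3 gives whole numbers: C 7.00, H 6.00, N 3.00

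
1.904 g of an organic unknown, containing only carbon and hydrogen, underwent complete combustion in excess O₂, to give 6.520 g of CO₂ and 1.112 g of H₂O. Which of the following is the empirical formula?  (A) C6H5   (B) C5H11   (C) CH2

mol C = 6.520 g CO₂ ÷ 44.009 g/mol = 0.14815 mol
mol H = 2 × 1.112 g H₂O ÷ 18.015 g/mol = 0.12345 mol
Divide by the smallest (0.12345 mol): C 1.200, H 1.000
Multiplying each by 5 gives whole numbers: C 6.00, H 5.00

(A) C6H5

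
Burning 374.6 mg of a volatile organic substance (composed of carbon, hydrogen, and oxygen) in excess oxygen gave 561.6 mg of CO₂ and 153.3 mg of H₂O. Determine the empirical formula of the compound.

C3H4O3

mol C = 0.5616 g CO₂ ÷ 44.009 g/mol = 0.012761 mol
mol H = 2 × 0.1533 g H₂O ÷ 18.015 g/mol = 0.017019 mol
mass O = 0.3746 − (0.15327 + 0.017155) = 0.20417 g → mol O = 0.20417 ÷ 15.999 = 0.012762 mol
Divide by the smallest (0.012761 mol): C 1.000, H 1.334, O 1.000
Multiplying each by 3 gives whole numbers: C 3.00, H 4.00, O 3.00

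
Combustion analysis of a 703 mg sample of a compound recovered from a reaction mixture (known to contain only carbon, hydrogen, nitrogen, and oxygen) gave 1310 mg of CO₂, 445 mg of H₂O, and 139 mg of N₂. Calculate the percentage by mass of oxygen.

mol C = 1.31 g CO₂ ÷ 44.009 g/mol = 0.02977 mol
mol H = 2 × 0.445 g H₂O ÷ 18.015 g/mol = 0.04940 mol
mol N = 2 × 0.139 g N₂ ÷ 28.014 g/mol = 0.009924 mol
mass O = 0.703 − (0.3575 + 0.04980 + 0.1390) = 0.1567 g → mol O = 0.1567 ÷ 15.999 = 0.009793 mol
mass % O = 0.1567 g ÷ 0.703 g × 100%

22.3%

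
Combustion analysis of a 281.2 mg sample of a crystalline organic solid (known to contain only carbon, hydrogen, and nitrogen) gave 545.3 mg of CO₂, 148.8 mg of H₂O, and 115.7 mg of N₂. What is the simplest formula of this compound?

C3H4N2

mol C = 0.5453 g CO₂ ÷ 44.009 g/mol = 0.012391 mol
mol H = 2 × 0.1488 g H₂O ÷ 18.015 g/mol = 0.016520 mol
mol N = 2 × 0.1157 g N₂ ÷ 28.014 g/mol = 0.0082602 mol
Divide by the smallest (0.0082602 mol): C 1.500, H 2.000, N 1.000
Multiplying each by 2 gives whole numbers: C 3.00, H 4.00, N 2.00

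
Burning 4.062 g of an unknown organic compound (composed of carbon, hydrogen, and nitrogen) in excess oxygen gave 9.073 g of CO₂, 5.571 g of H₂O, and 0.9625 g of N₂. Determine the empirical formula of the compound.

C3H9N

mol C = 9.073 g CO₂ ÷ 44.009 g/mol = 0.20616 mol
mol H = 2 × 5.571 g H₂O ÷ 18.015 g/mol = 0.61848 mol
mol N = 2 × 0.9625 g N₂ ÷ 28.014 g/mol = 0.068716 mol
Divide by the smallest (0.068716 mol): C 3.000, H 9.001, N 1.000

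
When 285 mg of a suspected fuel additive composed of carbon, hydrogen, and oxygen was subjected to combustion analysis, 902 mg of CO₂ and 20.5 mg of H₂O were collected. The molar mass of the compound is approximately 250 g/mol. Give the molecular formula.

C18H2O2

mol C = 0.902 g CO₂ ÷ 44.009 g/mol = 0.02050 mol
mol H = 2 × 0.0205 g H₂O ÷ 18.015 g/mol = 0.002276 mol
mass O = 0.285 − (0.2462 + 0.002294) = 0.03653 g → mol O = 0.03653 ÷ 15.999 = 0.002283 mol
Divide by the smallest (0.002276 mol): C 9.006, H 1.000, O 1.003
Empirical formula: C9HO
Empirical-formula mass = 125.11 g/mol; 250 ÷ 125.11 ≈ 2, so the molecular formula is C18H2O2.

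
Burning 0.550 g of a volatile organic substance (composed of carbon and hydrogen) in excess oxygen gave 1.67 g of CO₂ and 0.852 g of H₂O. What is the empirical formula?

C2H5

mol C = 1.67 g CO₂ ÷ 44.009 g/mol = 0.03795 mol
mol H = 2 × 0.852 g H₂O ÷ 18.015 g/mol = 0.09459 mol
Divide by the smallest (0.03795 mol): C 1.000, H 2.493
Multiplying each by 2 gives whole numbers: C 2.00, H 4.99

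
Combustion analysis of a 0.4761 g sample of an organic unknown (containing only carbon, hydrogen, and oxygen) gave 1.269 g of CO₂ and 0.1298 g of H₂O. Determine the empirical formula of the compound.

mol C = 1.269 g CO₂ ÷ 44.009 g/mol = 0.028835 mol
mol H = 2 × 0.1298 g H₂O ÷ 18.015 g/mol = 0.014410 mol
mass O = 0.4761 − (0.34634 + 0.014525) = 0.11524 g → mol O = 0.11524 ÷ 15.999 = 0.0072028 mol
Divide by the smallest (0.0072028 mol): C 4.003, H 2.001, O 1.000

C4H2O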